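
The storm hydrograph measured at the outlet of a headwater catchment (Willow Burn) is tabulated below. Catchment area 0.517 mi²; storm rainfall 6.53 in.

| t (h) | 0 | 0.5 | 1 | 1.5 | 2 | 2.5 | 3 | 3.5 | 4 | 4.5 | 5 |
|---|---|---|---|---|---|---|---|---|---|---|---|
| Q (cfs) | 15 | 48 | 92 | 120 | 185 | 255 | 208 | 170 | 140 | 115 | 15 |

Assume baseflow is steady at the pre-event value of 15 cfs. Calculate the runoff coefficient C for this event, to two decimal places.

C ≈ 0.27

ΣQ_DR = 1198 cfs; V = ΣQ_DR·Δt = 2.156 × 10^6 ft³.
Runoff depth d = V / A = 1.795 in.
C = d / P = 1.795 / 6.53 = 0.27.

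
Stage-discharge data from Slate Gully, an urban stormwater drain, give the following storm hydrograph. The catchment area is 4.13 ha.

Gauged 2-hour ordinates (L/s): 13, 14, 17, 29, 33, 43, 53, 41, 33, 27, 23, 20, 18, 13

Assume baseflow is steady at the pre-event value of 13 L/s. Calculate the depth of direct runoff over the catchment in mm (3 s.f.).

Direct runoff: 0.0, 1.0, 4.0, 16.0, 20.0, 30.0, 40.0, 28.0, 20.0, 14.0, 10.0, 7.0, 5.0, 0.0 L/s; ΣQ_DR = 195.0 L/s.
V = ΣQ_DR · Δt = 195.0 × 7200 s = 1.404 × 10^6 L.
Over A = 4.13 ha, depth = V / A = 34.0 mm.

d ≈ 34.0 mm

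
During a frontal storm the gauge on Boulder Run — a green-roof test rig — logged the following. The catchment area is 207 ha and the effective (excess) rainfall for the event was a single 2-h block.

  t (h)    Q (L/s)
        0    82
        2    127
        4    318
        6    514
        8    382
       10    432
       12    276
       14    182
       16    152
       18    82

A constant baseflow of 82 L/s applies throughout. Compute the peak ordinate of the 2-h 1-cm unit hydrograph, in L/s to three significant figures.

Direct runoff: 0.0, 45.0, 236.0, 432.0, 300.0, 350.0, 194.0, 100.0, 70.0, 0.0 L/s; ΣQ_DR = 1727 L/s, peak = 432.0 L/s.
Runoff depth d = ΣQ_DR·Δt / A = 1727 × 7200 / (207 ha) = 6.007 mm.
The 1-cm UH is the DRH scaled by (10 mm)/d, so U_p = 432.0 × 10/6.007 = 719 L/s.

U_p ≈ 719 L/s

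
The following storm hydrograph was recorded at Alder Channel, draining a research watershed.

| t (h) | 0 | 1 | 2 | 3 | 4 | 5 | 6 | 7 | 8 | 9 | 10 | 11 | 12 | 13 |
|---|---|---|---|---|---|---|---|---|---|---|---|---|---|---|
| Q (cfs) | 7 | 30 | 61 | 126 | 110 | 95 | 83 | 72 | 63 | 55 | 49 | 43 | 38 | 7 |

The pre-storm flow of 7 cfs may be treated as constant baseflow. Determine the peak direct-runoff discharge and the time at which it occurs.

Q_p = 119.0 cfs at t = 3 h

Subtracting baseflow gives direct-runoff ordinates: 0.0, 23.0, 54.0, 119.0, 103.0, 88.0, 76.0, 65.0, 56.0, 48.0, 42.0, 36.0, 31.0, 0.0 cfs.
The maximum is 119.0 cfs, occurring at the reading for t = 3 h.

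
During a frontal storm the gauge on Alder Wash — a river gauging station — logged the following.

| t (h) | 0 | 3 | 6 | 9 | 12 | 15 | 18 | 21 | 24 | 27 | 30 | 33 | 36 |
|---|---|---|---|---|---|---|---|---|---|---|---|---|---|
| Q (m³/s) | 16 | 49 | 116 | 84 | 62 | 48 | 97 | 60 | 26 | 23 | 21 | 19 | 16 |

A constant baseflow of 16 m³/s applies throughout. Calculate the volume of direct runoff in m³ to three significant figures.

V ≈ 4.63 × 10^6 m³

Direct-runoff ordinates (Q − Q_b): 0.0, 33.0, 100.0, 68.0, 46.0, 32.0, 81.0, 44.0, 10.0, 7.0, 5.0, 3.0, 0.0 m³/s.
ΣQ_DR = 429.0 m³/s.
With Δt = 3 h = 10800 s, V = ΣQ_DR · Δt = 429.0 × 10800 = 4.63 × 10^6 m³.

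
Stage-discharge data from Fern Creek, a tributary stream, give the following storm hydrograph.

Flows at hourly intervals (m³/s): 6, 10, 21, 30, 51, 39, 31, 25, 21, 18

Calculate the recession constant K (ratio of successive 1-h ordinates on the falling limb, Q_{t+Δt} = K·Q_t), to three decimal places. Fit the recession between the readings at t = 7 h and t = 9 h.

K ≈ 0.849

Using the recession-limb readings at t = 7 h and t = 9 h: Q falls from 25 to 18 m³/s over 2 intervals.
K = (Q₂/Q₁)^(1/2) = (18/25)^(1/2) = 0.849.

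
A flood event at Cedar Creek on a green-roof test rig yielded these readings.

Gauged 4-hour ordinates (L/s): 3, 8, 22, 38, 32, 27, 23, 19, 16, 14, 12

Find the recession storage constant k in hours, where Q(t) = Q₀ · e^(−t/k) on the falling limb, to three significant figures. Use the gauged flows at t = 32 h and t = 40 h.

k ≈ 27.8 h

On the falling limb, Q drops from 16 to 12 L/s between t = 32 h and t = 40 h (Δt = 8 h).
k = −Δt / ln(Q₂/Q₁) = −8 / ln(12/16) = 27.8 h.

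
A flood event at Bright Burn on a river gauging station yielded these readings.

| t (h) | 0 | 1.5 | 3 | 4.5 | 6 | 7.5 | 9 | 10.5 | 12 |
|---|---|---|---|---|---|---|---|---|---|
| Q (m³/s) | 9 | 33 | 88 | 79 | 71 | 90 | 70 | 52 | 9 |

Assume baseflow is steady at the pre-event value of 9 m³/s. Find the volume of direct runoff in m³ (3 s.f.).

V ≈ 2.27 × 10^6 m³

Direct-runoff ordinates (Q − Q_b): 0.0, 24.0, 79.0, 70.0, 62.0, 81.0, 61.0, 43.0, 0.0 m³/s.
ΣQ_DR = 420.0 m³/s.
With Δt = 1.5 h = 5400 s, V = ΣQ_DR · Δt = 420.0 × 5400 = 2.27 × 10^6 m³.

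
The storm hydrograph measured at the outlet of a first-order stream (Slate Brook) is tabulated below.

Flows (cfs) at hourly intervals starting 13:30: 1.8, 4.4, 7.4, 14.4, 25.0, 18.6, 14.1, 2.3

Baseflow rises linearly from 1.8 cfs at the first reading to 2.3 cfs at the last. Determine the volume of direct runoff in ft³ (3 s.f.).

V ≈ 2.58 × 10^5 ft³

Direct-runoff ordinates (Q − Q_b): 0.00, 2.53, 5.46, 12.39, 22.91, 16.44, 11.87, 0.00 cfs.
ΣQ_DR = 71.60 cfs.
With Δt = 1 h = 3600 s, V = ΣQ_DR · Δt = 71.60 × 3600 = 2.58 × 10^5 ft³.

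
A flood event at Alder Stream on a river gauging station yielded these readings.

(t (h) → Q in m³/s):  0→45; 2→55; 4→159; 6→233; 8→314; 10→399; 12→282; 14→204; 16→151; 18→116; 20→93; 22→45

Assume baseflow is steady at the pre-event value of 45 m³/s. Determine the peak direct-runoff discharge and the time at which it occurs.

Q_p = 354.0 m³/s at t = 10 h

Subtracting baseflow gives direct-runoff ordinates: 0.0, 10.0, 114.0, 188.0, 269.0, 354.0, 237.0, 159.0, 106.0, 71.0, 48.0, 0.0 m³/s.
The maximum is 354.0 m³/s, occurring at the reading for t = 10 h.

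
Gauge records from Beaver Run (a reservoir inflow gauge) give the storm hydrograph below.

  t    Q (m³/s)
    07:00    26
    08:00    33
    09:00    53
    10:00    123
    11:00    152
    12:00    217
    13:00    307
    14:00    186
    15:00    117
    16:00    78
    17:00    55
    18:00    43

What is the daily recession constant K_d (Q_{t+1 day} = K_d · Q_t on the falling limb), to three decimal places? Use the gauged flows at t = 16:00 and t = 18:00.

Between t = 16:00 and t = 18:00 the flow falls from 78 to 43 m³/s over 2×1 h = 2 h.
Per-interval ratio K = (43/78)^(1/2) = 0.7425; K_d = K^(24/1) = 0.001.

K_d ≈ 0.001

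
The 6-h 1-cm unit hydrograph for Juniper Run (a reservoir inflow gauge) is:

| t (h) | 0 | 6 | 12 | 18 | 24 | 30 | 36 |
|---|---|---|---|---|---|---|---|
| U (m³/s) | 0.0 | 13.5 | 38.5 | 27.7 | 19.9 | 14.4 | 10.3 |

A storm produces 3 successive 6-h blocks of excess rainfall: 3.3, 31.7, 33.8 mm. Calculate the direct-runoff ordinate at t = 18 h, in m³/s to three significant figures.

Q ≈ 177 m³/s

By discrete convolution, Q_j = Σ (P_i / 10 mm) · U_{j−i}.
At t = 18 h (j=3): Q = (3.3/10)·27.7 + (31.7/10)·38.5 + (33.8/10)·13.5 = 177 m³/s.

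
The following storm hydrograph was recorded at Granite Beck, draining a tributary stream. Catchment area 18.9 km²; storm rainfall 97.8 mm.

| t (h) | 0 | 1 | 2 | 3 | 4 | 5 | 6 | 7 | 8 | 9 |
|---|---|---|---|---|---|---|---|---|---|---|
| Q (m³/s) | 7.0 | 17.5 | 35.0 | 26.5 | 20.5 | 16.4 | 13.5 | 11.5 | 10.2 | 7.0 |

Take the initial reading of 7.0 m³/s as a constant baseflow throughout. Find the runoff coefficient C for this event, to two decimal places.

ΣQ_DR = 95.10 m³/s; V = ΣQ_DR·Δt = 3.424 × 10^5 m³.
Runoff depth d = V / A = 18.11 mm.
C = d / P = 18.11 / 97.8 = 0.19.

C ≈ 0.19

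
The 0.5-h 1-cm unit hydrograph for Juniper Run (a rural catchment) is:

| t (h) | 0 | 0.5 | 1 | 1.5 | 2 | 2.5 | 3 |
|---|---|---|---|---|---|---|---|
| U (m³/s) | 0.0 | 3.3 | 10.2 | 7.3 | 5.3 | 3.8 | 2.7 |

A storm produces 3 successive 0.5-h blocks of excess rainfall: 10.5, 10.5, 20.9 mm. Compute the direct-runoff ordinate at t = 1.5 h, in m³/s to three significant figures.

By discrete convolution, Q_j = Σ (P_i / 10 mm) · U_{j−i}.
At t = 1.5 h (j=3): Q = (10.5/10)·7.3 + (10.5/10)·10.2 + (20.9/10)·3.3 = 25.3 m³/s.

Q ≈ 25.3 m³/s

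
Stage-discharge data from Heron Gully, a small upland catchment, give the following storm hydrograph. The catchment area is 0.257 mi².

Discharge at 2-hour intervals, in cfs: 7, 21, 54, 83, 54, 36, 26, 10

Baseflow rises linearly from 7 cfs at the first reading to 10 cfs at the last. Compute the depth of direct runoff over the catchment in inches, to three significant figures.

d ≈ 2.69 in

Direct runoff: 0.00, 13.57, 46.14, 74.71, 45.29, 26.86, 16.43, 0.00 cfs; ΣQ_DR = 223.0 cfs.
V = ΣQ_DR · Δt = 223.0 × 7200 s = 1.606 × 10^6 ft³.
Over A = 0.257 mi², depth = V / A = 2.69 in.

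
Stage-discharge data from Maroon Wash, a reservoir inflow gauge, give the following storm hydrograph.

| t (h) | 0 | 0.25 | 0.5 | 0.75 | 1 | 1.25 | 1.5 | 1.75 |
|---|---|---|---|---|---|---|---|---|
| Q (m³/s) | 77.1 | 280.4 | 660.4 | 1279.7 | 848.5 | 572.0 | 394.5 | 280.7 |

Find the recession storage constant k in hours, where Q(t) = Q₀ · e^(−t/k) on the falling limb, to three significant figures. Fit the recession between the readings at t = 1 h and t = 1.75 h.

k ≈ 0.678 h

On the falling limb, Q drops from 848.5 to 280.7 m³/s between t = 1 h and t = 1.75 h (Δt = 0.75 h).
k = −Δt / ln(Q₂/Q₁) = −0.75 / ln(280.7/848.5) = 0.678 h.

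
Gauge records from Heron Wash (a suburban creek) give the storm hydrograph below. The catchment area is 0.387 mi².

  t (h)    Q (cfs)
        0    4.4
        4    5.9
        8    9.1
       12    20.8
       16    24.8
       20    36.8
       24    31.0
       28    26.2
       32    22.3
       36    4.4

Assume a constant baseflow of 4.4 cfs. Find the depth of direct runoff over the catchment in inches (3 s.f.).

Direct runoff: 0.0, 1.5, 4.7, 16.4, 20.4, 32.4, 26.6, 21.8, 17.9, 0.0 cfs; ΣQ_DR = 141.7 cfs.
V = ΣQ_DR · Δt = 141.7 × 14400 s = 2.040 × 10^6 ft³.
Over A = 0.387 mi², depth = V / A = 2.27 in.

d ≈ 2.27 in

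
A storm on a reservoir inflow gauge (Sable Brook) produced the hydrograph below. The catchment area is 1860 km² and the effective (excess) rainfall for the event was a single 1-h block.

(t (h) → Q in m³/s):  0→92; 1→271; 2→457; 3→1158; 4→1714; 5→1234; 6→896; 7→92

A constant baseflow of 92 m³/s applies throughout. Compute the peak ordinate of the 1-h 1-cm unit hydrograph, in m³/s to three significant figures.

U_p ≈ 1620 m³/s

Direct runoff: 0.0, 179.0, 365.0, 1066.0, 1622.0, 1142.0, 804.0, 0.0 m³/s; ΣQ_DR = 5178 m³/s, peak = 1622.0 m³/s.
Runoff depth d = ΣQ_DR·Δt / A = 5178 × 3600 / (1860 km²) = 10.02 mm.
The 1-cm UH is the DRH scaled by (10 mm)/d, so U_p = 1622.0 × 10/10.02 = 1620 m³/s.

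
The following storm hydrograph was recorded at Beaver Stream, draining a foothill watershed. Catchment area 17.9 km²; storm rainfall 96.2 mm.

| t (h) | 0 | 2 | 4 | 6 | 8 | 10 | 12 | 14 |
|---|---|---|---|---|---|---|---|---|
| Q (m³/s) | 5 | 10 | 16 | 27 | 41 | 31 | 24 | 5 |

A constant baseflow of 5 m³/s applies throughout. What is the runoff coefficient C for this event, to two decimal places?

ΣQ_DR = 119.0 m³/s; V = ΣQ_DR·Δt = 8.568 × 10^5 m³.
Runoff depth d = V / A = 47.87 mm.
C = d / P = 47.87 / 96.2 = 0.50.

C ≈ 0.50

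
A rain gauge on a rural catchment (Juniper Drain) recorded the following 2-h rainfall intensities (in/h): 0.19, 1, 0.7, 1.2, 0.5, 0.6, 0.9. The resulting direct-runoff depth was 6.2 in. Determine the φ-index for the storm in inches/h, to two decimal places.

Only the 6 blocks with intensity above φ contribute runoff: 1, 0.7, 1.2, 0.5, 0.6, 0.9 in/h.
Σ(I−φ)·Δt = d  ⇒  (1+0.7+1.2+0.5+0.6+0.9 − 6φ)·2 = 6.2
φ = (4.900 − 6.2/2) / 6 = 0.30 in/h.

φ ≈ 0.30 in/h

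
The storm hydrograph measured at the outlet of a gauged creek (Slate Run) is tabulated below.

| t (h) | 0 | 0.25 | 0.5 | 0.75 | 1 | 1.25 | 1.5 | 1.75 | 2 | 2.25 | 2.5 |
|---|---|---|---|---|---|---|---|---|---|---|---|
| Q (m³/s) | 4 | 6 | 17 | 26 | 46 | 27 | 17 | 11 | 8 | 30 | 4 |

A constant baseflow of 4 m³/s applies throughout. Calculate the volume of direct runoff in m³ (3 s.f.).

Direct-runoff ordinates (Q − Q_b): 0.0, 2.0, 13.0, 22.0, 42.0, 23.0, 13.0, 7.0, 4.0, 26.0, 0.0 m³/s.
ΣQ_DR = 152.0 m³/s.
With Δt = 0.25 h = 900 s, V = ΣQ_DR · Δt = 152.0 × 900 = 1.37 × 10^5 m³.

V ≈ 1.37 × 10^5 m³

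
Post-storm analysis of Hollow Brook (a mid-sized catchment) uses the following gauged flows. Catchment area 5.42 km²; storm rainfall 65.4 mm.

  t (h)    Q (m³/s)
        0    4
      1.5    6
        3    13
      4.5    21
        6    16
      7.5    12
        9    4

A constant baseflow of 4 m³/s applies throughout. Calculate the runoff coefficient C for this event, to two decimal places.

ΣQ_DR = 48.00 m³/s; V = ΣQ_DR·Δt = 2.592 × 10^5 m³.
Runoff depth d = V / A = 47.82 mm.
C = d / P = 47.82 / 65.4 = 0.73.

C ≈ 0.73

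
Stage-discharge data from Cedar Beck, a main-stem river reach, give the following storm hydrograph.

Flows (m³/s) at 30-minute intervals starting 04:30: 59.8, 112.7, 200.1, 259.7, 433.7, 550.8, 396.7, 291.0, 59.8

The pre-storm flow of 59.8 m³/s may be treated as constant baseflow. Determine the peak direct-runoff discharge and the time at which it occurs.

Subtracting baseflow gives direct-runoff ordinates: 0.0, 52.9, 140.3, 199.9, 373.9, 491.0, 336.9, 231.2, 0.0 m³/s.
The maximum is 491.0 m³/s, occurring at the reading for t = 07:00.

Q_p = 491.0 m³/s at t = 07:00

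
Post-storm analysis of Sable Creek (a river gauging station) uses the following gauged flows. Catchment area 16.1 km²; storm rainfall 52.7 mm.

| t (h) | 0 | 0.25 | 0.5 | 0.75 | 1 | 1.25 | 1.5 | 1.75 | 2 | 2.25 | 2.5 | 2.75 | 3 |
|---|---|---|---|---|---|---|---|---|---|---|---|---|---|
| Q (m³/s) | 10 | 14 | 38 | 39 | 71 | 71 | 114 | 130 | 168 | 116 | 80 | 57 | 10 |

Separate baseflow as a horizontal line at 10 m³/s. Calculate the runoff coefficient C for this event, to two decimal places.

C ≈ 0.84

ΣQ_DR = 788.0 m³/s; V = ΣQ_DR·Δt = 7.092 × 10^5 m³.
Runoff depth d = V / A = 44.05 mm.
C = d / P = 44.05 / 52.7 = 0.84.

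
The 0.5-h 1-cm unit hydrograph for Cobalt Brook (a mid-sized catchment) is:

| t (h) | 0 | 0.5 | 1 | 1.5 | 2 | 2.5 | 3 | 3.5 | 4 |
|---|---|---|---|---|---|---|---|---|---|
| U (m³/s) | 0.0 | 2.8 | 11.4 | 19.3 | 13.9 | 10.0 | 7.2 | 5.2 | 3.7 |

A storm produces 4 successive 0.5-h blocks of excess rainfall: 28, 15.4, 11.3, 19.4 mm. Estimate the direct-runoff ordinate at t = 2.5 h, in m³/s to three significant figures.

By discrete convolution, Q_j = Σ (P_i / 10 mm) · U_{j−i}.
At t = 2.5 h (j=5): Q = (28/10)·10.0 + (15.4/10)·13.9 + (11.3/10)·19.3 + (19.4/10)·11.4 = 93.3 m³/s.

Q ≈ 93.3 m³/s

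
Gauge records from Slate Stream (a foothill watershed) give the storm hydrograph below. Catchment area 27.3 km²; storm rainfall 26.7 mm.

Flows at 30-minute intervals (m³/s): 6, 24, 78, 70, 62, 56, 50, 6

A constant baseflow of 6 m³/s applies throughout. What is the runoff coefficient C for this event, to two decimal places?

C ≈ 0.75

ΣQ_DR = 304.0 m³/s; V = ΣQ_DR·Δt = 5.472 × 10^5 m³.
Runoff depth d = V / A = 20.04 mm.
C = d / P = 20.04 / 26.7 = 0.75.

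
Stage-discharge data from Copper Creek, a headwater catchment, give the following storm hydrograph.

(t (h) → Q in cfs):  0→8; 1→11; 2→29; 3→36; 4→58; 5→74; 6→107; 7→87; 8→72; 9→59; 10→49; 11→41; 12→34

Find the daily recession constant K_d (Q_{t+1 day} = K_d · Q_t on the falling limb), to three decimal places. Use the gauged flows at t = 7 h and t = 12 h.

K_d ≈ 0.011

Between t = 7 h and t = 12 h the flow falls from 87 to 34 cfs over 5×1 h = 5 h.
Per-interval ratio K = (34/87)^(1/5) = 0.8287; K_d = K^(24/1) = 0.011.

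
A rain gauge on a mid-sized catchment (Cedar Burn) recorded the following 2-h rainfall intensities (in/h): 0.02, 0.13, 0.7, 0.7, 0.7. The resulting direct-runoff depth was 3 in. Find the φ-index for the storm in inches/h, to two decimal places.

Only the 3 blocks with intensity above φ contribute runoff: 0.7, 0.7, 0.7 in/h.
Σ(I−φ)·Δt = d  ⇒  (0.7+0.7+0.7 − 3φ)·2 = 3
φ = (2.100 − 3/2) / 3 = 0.20 in/h.

φ ≈ 0.20 in/h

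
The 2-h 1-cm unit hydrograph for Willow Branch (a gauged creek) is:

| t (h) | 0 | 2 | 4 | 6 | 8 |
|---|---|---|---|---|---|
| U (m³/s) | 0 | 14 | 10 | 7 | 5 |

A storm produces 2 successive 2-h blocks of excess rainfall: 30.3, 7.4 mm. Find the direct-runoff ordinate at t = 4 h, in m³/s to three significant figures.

Q ≈ 40.7 m³/s

By discrete convolution, Q_j = Σ (P_i / 10 mm) · U_{j−i}.
At t = 4 h (j=2): Q = (30.3/10)·10 + (7.4/10)·14 = 40.7 m³/s.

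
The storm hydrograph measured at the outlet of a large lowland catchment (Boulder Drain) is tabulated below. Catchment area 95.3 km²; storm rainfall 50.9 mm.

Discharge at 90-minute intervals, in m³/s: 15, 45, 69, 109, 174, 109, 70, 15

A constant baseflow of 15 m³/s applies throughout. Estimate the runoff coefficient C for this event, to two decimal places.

ΣQ_DR = 486.0 m³/s; V = ΣQ_DR·Δt = 2.624 × 10^6 m³.
Runoff depth d = V / A = 27.54 mm.
C = d / P = 27.54 / 50.9 = 0.54.

C ≈ 0.54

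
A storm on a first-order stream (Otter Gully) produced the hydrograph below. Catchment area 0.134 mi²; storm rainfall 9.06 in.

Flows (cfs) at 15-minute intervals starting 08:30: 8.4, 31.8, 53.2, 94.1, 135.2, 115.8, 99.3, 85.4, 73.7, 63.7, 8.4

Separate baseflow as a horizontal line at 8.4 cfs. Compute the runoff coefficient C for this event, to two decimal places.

C ≈ 0.22

ΣQ_DR = 676.6 cfs; V = ΣQ_DR·Δt = 6.089 × 10^5 ft³.
Runoff depth d = V / A = 1.956 in.
C = d / P = 1.956 / 9.06 = 0.22.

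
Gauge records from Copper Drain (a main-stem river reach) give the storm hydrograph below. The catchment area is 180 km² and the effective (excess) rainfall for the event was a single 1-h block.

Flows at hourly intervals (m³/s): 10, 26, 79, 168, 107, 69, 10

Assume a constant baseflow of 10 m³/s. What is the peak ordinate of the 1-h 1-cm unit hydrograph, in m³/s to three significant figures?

Direct runoff: 0.0, 16.0, 69.0, 158.0, 97.0, 59.0, 0.0 m³/s; ΣQ_DR = 399.0 m³/s, peak = 158.0 m³/s.
Runoff depth d = ΣQ_DR·Δt / A = 399.0 × 3600 / (180 km²) = 7.980 mm.
The 1-cm UH is the DRH scaled by (10 mm)/d, so U_p = 158.0 × 10/7.980 = 198 m³/s.

U_p ≈ 198 m³/s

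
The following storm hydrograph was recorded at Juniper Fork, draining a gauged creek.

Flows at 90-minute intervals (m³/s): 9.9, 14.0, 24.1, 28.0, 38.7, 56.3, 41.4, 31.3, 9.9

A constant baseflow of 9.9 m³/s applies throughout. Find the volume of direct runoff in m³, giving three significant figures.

Direct-runoff ordinates (Q − Q_b): 0.0, 4.1, 14.2, 18.1, 28.8, 46.4, 31.5, 21.4, 0.0 m³/s.
ΣQ_DR = 164.5 m³/s.
With Δt = 1.5 h = 5400 s, V = ΣQ_DR · Δt = 164.5 × 5400 = 8.88 × 10^5 m³.

V ≈ 8.88 × 10^5 m³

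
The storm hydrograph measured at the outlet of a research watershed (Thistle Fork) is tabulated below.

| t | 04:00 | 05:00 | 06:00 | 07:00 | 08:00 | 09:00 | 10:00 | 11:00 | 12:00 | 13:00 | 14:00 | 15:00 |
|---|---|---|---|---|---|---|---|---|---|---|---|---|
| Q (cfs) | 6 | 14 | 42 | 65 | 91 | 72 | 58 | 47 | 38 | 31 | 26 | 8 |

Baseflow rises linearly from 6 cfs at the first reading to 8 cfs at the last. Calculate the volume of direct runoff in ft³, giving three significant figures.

V ≈ 1.49 × 10^6 ft³

Direct-runoff ordinates (Q − Q_b): 0.00, 7.82, 35.64, 58.45, 84.27, 65.09, 50.91, 39.73, 30.55, 23.36, 18.18, 0.00 cfs.
ΣQ_DR = 414.0 cfs.
With Δt = 1 h = 3600 s, V = ΣQ_DR · Δt = 414.0 × 3600 = 1.49 × 10^6 ft³.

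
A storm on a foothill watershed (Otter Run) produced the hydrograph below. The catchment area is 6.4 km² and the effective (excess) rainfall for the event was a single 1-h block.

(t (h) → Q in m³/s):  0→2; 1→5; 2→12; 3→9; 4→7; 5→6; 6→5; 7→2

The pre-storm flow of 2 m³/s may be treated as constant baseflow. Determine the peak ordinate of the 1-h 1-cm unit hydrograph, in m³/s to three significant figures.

Direct runoff: 0.0, 3.0, 10.0, 7.0, 5.0, 4.0, 3.0, 0.0 m³/s; ΣQ_DR = 32.00 m³/s, peak = 10.0 m³/s.
Runoff depth d = ΣQ_DR·Δt / A = 32.00 × 3600 / (6.4 km²) = 18.00 mm.
The 1-cm UH is the DRH scaled by (10 mm)/d, so U_p = 10.0 × 10/18.00 = 5.56 m³/s.

U_p ≈ 5.56 m³/s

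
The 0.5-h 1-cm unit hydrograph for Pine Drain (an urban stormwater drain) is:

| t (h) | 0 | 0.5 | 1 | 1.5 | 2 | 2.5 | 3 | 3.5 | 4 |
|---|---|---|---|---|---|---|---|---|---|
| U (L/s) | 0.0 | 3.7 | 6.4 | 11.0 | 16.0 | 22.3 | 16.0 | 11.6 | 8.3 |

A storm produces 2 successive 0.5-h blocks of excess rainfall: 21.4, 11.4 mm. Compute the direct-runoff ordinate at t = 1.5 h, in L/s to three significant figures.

Q ≈ 30.8 L/s

By discrete convolution, Q_j = Σ (P_i / 10 mm) · U_{j−i}.
At t = 1.5 h (j=3): Q = (21.4/10)·11.0 + (11.4/10)·6.4 = 30.8 L/s.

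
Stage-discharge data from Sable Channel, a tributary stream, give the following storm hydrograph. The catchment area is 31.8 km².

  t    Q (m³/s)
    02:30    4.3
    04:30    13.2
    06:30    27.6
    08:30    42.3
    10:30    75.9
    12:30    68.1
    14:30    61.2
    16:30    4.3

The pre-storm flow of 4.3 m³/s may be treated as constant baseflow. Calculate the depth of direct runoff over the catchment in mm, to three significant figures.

Direct runoff: 0.0, 8.9, 23.3, 38.0, 71.6, 63.8, 56.9, 0.0 m³/s; ΣQ_DR = 262.5 m³/s.
V = ΣQ_DR · Δt = 262.5 × 7200 s = 1.890 × 10^6 m³.
Over A = 31.8 km², depth = V / A = 59.4 mm.

d ≈ 59.4 mm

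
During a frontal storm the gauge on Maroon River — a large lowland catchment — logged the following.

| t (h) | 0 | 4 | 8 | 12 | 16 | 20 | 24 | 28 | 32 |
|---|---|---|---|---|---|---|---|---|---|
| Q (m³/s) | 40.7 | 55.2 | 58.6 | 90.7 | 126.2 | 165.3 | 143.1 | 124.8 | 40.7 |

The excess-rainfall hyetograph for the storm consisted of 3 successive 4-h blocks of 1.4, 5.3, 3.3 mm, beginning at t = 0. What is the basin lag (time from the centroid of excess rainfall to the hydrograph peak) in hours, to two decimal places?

Centroid of excess rainfall: t_c = Σ P_i·t̄_i / ΣP_i = 6.7600 h (block centres at 2, 6, 10 h).
Hydrograph peak occurs at t = 20 h, so basin lag t_L = 20 − 6.7600 = 13.24 h.

t_L ≈ 13.24 h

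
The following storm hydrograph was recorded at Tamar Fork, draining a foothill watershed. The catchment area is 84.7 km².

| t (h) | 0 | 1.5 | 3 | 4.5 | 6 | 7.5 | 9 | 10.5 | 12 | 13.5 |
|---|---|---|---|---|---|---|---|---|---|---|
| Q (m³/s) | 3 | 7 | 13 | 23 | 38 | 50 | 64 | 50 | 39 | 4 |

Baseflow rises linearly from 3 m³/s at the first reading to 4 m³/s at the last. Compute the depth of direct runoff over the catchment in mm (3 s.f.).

d ≈ 16.3 mm

Direct runoff: 0.00, 3.89, 9.78, 19.67, 34.56, 46.44, 60.33, 46.22, 35.11, 0.00 m³/s; ΣQ_DR = 256.0 m³/s.
V = ΣQ_DR · Δt = 256.0 × 5400 s = 1.382 × 10^6 m³.
Over A = 84.7 km², depth = V / A = 16.3 mm.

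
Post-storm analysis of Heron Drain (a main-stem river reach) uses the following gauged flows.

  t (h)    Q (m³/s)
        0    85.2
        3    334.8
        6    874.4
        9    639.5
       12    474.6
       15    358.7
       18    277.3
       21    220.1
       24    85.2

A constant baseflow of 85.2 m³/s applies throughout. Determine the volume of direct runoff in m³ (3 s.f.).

V ≈ 2.79 × 10^7 m³

Direct-runoff ordinates (Q − Q_b): 0.0, 249.6, 789.2, 554.3, 389.4, 273.5, 192.1, 134.9, 0.0 m³/s.
ΣQ_DR = 2583 m³/s.
With Δt = 3 h = 10800 s, V = ΣQ_DR · Δt = 2583 × 10800 = 2.79 × 10^7 m³.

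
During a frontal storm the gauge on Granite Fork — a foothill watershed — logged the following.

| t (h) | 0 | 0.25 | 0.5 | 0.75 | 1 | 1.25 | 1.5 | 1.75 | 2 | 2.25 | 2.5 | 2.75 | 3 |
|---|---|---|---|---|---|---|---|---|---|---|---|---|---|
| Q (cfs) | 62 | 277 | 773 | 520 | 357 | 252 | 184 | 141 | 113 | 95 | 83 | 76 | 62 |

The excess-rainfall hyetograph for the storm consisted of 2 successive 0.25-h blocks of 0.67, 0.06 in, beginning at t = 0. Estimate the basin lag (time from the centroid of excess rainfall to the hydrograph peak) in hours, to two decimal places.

t_L ≈ 0.35 h

Centroid of excess rainfall: t_c = Σ P_i·t̄_i / ΣP_i = 0.1455 h (block centres at 0.125, 0.375 h).
Hydrograph peak occurs at t = 0.5 h, so basin lag t_L = 0.5 − 0.1455 = 0.35 h.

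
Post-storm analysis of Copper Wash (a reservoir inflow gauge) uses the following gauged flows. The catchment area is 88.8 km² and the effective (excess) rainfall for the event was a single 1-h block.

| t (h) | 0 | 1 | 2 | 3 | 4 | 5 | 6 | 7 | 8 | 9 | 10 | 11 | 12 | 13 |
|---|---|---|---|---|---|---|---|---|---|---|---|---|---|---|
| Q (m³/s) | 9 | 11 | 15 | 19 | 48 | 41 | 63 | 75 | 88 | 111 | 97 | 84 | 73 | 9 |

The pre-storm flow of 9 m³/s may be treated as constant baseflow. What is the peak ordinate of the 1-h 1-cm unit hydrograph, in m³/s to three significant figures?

U_p ≈ 40.8 m³/s

Direct runoff: 0.0, 2.0, 6.0, 10.0, 39.0, 32.0, 54.0, 66.0, 79.0, 102.0, 88.0, 75.0, 64.0, 0.0 m³/s; ΣQ_DR = 617.0 m³/s, peak = 102.0 m³/s.
Runoff depth d = ΣQ_DR·Δt / A = 617.0 × 3600 / (88.8 km²) = 25.01 mm.
The 1-cm UH is the DRH scaled by (10 mm)/d, so U_p = 102.0 × 10/25.01 = 40.8 m³/s.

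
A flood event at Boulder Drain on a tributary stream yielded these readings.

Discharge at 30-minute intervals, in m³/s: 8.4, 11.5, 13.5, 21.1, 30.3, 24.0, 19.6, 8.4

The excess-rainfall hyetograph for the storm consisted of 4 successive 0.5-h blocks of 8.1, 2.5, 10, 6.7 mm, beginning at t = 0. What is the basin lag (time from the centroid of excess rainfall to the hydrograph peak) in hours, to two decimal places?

t_L ≈ 0.97 h

Centroid of excess rainfall: t_c = Σ P_i·t̄_i / ΣP_i = 1.0302 h (block centres at 0.25, 0.75, 1.25, 1.75 h).
Hydrograph peak occurs at t = 2 h, so basin lag t_L = 2 − 1.0302 = 0.97 h.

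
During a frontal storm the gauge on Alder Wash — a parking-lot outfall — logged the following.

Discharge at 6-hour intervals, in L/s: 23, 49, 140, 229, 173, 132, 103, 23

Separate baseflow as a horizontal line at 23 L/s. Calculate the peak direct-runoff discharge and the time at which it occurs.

Q_p = 206.0 L/s at t = 18 h

Subtracting baseflow gives direct-runoff ordinates: 0.0, 26.0, 117.0, 206.0, 150.0, 109.0, 80.0, 0.0 L/s.
The maximum is 206.0 L/s, occurring at the reading for t = 18 h.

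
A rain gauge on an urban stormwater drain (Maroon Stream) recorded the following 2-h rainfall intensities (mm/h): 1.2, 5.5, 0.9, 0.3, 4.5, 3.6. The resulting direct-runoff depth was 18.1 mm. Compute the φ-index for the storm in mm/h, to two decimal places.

φ ≈ 1.52 mm/h

Only the 3 blocks with intensity above φ contribute runoff: 5.5, 4.5, 3.6 mm/h.
Σ(I−φ)·Δt = d  ⇒  (5.5+4.5+3.6 − 3φ)·2 = 18.1
φ = (13.60 − 18.1/2) / 3 = 1.52 mm/h.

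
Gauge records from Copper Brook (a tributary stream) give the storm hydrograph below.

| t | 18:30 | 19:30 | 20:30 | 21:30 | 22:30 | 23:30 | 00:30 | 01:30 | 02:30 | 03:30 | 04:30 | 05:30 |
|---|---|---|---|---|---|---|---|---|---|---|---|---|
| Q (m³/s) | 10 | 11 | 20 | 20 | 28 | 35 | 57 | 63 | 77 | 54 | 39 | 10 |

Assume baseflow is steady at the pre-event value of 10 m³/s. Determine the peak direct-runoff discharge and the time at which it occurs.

Subtracting baseflow gives direct-runoff ordinates: 0.0, 1.0, 10.0, 10.0, 18.0, 25.0, 47.0, 53.0, 67.0, 44.0, 29.0, 0.0 m³/s.
The maximum is 67.0 m³/s, occurring at the reading for t = 02:30.

Q_p = 67.0 m³/s at t = 02:30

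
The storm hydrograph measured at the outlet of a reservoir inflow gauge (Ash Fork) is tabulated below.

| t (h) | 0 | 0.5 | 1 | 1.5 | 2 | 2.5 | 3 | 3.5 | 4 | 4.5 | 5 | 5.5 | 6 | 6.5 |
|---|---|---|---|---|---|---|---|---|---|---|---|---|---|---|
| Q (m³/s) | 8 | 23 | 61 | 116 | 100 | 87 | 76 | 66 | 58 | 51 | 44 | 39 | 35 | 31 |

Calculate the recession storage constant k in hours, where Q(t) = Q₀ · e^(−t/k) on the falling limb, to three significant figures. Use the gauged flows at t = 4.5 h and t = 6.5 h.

k ≈ 4.02 h

On the falling limb, Q drops from 51 to 31 m³/s between t = 4.5 h and t = 6.5 h (Δt = 2 h).
k = −Δt / ln(Q₂/Q₁) = −2 / ln(31/51) = 4.02 h.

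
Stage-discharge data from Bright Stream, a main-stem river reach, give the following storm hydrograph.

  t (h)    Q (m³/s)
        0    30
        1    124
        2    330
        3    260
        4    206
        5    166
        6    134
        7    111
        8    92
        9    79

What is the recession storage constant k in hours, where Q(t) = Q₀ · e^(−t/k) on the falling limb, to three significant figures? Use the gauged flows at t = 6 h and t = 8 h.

k ≈ 5.32 h

On the falling limb, Q drops from 134 to 92 m³/s between t = 6 h and t = 8 h (Δt = 2 h).
k = −Δt / ln(Q₂/Q₁) = −2 / ln(92/134) = 5.32 h.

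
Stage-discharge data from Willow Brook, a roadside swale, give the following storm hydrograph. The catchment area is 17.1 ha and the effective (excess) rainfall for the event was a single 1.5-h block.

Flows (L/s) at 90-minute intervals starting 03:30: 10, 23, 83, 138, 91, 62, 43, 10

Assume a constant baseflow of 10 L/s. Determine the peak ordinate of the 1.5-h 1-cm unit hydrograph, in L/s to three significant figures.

Direct runoff: 0.0, 13.0, 73.0, 128.0, 81.0, 52.0, 33.0, 0.0 L/s; ΣQ_DR = 380.0 L/s, peak = 128.0 L/s.
Runoff depth d = ΣQ_DR·Δt / A = 380.0 × 5400 / (17.1 ha) = 12.00 mm.
The 1-cm UH is the DRH scaled by (10 mm)/d, so U_p = 128.0 × 10/12.00 = 107 L/s.

U_p ≈ 107 L/s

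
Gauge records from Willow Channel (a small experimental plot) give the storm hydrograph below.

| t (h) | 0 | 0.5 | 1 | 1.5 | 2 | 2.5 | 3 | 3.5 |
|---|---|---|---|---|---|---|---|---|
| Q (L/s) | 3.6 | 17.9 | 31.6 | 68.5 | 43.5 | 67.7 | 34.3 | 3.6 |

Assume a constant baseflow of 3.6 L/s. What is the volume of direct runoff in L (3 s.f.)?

V ≈ 4.35 × 10^5 L

Direct-runoff ordinates (Q − Q_b): 0.0, 14.3, 28.0, 64.9, 39.9, 64.1, 30.7, 0.0 L/s.
ΣQ_DR = 241.9 L/s.
With Δt = 0.5 h = 1800 s, V = ΣQ_DR · Δt = 241.9 × 1800 = 4.35 × 10^5 L.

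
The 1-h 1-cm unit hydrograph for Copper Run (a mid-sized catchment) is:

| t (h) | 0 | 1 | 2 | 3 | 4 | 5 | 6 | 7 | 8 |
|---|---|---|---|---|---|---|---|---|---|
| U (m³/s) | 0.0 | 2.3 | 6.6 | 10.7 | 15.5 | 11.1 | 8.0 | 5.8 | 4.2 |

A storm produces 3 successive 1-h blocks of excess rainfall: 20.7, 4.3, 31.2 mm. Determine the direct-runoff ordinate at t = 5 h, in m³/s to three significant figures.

Q ≈ 63.0 m³/s

By discrete convolution, Q_j = Σ (P_i / 10 mm) · U_{j−i}.
At t = 5 h (j=5): Q = (20.7/10)·11.1 + (4.3/10)·15.5 + (31.2/10)·10.7 = 63.0 m³/s.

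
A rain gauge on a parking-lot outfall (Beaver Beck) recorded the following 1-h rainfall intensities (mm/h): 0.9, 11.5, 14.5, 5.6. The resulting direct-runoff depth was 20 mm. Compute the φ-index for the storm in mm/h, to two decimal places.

Only the 3 blocks with intensity above φ contribute runoff: 11.5, 14.5, 5.6 mm/h.
Σ(I−φ)·Δt = d  ⇒  (11.5+14.5+5.6 − 3φ)·1 = 20
φ = (31.60 − 20/1) / 3 = 3.87 mm/h.

φ ≈ 3.87 mm/h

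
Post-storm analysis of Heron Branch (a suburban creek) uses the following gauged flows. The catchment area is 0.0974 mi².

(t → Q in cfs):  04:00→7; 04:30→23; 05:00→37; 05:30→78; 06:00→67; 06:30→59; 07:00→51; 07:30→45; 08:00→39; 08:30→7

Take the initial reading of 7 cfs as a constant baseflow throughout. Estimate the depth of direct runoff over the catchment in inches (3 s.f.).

d ≈ 2.73 in

Direct runoff: 0.0, 16.0, 30.0, 71.0, 60.0, 52.0, 44.0, 38.0, 32.0, 0.0 cfs; ΣQ_DR = 343.0 cfs.
V = ΣQ_DR · Δt = 343.0 × 1800 s = 6.174 × 10^5 ft³.
Over A = 0.0974 mi², depth = V / A = 2.73 in.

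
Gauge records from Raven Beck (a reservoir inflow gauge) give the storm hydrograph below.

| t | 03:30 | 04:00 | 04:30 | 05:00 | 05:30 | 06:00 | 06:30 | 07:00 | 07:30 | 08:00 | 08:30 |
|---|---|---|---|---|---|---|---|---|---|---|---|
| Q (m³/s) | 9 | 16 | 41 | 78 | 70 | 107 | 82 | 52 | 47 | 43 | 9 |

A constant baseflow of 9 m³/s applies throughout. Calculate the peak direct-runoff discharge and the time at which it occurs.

Subtracting baseflow gives direct-runoff ordinates: 0.0, 7.0, 32.0, 69.0, 61.0, 98.0, 73.0, 43.0, 38.0, 34.0, 0.0 m³/s.
The maximum is 98.0 m³/s, occurring at the reading for t = 06:00.

Q_p = 98.0 m³/s at t = 06:00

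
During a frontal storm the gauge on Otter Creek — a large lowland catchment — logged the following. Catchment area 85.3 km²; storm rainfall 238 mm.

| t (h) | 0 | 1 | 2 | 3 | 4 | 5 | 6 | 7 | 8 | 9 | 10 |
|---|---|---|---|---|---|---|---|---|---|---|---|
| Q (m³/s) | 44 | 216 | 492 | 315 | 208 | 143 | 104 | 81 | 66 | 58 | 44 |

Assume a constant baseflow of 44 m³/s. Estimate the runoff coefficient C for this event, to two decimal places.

C ≈ 0.23

ΣQ_DR = 1287 m³/s; V = ΣQ_DR·Δt = 4.633 × 10^6 m³.
Runoff depth d = V / A = 54.32 mm.
C = d / P = 54.32 / 238 = 0.23.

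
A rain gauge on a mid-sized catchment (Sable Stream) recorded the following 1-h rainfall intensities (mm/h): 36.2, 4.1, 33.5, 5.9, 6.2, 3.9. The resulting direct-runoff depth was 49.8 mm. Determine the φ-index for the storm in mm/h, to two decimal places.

φ ≈ 9.95 mm/h

Only the 2 blocks with intensity above φ contribute runoff: 36.2, 33.5 mm/h.
Σ(I−φ)·Δt = d  ⇒  (36.2+33.5 − 2φ)·1 = 49.8
φ = (69.70 − 49.8/1) / 2 = 9.95 mm/h.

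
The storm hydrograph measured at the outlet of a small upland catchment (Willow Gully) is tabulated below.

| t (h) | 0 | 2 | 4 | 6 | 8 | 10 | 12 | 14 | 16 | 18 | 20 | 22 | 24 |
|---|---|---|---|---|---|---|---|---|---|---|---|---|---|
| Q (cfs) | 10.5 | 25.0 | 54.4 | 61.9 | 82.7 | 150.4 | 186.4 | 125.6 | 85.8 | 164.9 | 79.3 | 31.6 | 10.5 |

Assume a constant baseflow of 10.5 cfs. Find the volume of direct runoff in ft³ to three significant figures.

V ≈ 6.71 × 10^6 ft³

Direct-runoff ordinates (Q − Q_b): 0.0, 14.5, 43.9, 51.4, 72.2, 139.9, 175.9, 115.1, 75.3, 154.4, 68.8, 21.1, 0.0 cfs.
ΣQ_DR = 932.5 cfs.
With Δt = 2 h = 7200 s, V = ΣQ_DR · Δt = 932.5 × 7200 = 6.71 × 10^6 ft³.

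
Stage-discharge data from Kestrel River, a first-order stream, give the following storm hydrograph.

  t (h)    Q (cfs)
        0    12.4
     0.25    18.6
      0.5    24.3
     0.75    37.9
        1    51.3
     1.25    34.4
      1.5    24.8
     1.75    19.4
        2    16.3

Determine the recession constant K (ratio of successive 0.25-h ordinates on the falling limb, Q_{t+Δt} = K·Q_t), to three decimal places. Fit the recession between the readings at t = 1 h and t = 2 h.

Using the recession-limb readings at t = 1 h and t = 2 h: Q falls from 51.3 to 16.3 cfs over 4 intervals.
K = (Q₂/Q₁)^(1/4) = (16.3/51.3)^(1/4) = 0.751.

K ≈ 0.751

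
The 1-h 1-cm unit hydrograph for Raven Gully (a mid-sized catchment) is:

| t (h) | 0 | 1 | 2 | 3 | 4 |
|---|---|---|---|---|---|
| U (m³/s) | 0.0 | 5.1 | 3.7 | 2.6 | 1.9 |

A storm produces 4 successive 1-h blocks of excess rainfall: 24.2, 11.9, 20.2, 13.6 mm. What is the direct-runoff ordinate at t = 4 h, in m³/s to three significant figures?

Q ≈ 22.1 m³/s

By discrete convolution, Q_j = Σ (P_i / 10 mm) · U_{j−i}.
At t = 4 h (j=4): Q = (24.2/10)·1.9 + (11.9/10)·2.6 + (20.2/10)·3.7 + (13.6/10)·5.1 = 22.1 m³/s.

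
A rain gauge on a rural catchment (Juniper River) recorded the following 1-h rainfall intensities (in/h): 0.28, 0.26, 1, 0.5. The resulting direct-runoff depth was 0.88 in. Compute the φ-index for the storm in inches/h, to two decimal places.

Only the 2 blocks with intensity above φ contribute runoff: 1, 0.5 in/h.
Σ(I−φ)·Δt = d  ⇒  (1+0.5 − 2φ)·1 = 0.88
φ = (1.500 − 0.88/1) / 2 = 0.31 in/h.

φ ≈ 0.31 in/h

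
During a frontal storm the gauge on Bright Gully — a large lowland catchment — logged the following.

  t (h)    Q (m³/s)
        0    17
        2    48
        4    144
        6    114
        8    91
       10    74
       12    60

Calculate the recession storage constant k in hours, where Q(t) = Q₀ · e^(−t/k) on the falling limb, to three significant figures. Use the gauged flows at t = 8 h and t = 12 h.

k ≈ 9.60 h

On the falling limb, Q drops from 91 to 60 m³/s between t = 8 h and t = 12 h (Δt = 4 h).
k = −Δt / ln(Q₂/Q₁) = −4 / ln(60/91) = 9.60 h.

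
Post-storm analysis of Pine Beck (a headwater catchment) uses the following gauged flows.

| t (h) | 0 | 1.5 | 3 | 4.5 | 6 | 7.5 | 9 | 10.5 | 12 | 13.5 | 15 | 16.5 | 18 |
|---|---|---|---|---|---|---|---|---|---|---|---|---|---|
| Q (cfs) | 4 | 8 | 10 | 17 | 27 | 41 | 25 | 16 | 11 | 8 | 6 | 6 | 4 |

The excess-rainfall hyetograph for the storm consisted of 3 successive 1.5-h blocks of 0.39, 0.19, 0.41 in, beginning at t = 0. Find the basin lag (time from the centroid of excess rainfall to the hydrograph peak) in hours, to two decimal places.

t_L ≈ 5.22 h

Centroid of excess rainfall: t_c = Σ P_i·t̄_i / ΣP_i = 2.2803 h (block centres at 0.75, 2.25, 3.75 h).
Hydrograph peak occurs at t = 7.5 h, so basin lag t_L = 7.5 − 2.2803 = 5.22 h.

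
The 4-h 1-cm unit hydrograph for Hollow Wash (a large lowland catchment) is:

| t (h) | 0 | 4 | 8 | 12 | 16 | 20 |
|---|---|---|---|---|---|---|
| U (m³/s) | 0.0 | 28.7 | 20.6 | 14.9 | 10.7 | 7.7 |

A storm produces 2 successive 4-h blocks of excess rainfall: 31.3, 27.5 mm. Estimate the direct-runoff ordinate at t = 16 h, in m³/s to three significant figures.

By discrete convolution, Q_j = Σ (P_i / 10 mm) · U_{j−i}.
At t = 16 h (j=4): Q = (31.3/10)·10.7 + (27.5/10)·14.9 = 74.5 m³/s.

Q ≈ 74.5 m³/s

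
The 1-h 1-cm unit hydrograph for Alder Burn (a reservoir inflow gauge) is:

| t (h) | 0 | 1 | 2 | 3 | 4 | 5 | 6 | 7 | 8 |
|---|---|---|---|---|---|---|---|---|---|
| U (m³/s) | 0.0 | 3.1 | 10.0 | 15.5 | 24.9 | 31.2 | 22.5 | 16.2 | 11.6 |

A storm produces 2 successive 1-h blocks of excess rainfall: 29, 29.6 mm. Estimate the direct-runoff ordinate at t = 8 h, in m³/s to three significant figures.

By discrete convolution, Q_j = Σ (P_i / 10 mm) · U_{j−i}.
At t = 8 h (j=8): Q = (29/10)·11.6 + (29.6/10)·16.2 = 81.6 m³/s.

Q ≈ 81.6 m³/s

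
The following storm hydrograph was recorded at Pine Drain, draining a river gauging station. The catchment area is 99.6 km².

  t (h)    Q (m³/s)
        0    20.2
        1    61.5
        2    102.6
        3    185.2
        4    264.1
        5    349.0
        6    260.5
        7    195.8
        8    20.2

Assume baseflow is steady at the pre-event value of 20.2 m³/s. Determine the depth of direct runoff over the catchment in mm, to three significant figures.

Direct runoff: 0.0, 41.3, 82.4, 165.0, 243.9, 328.8, 240.3, 175.6, 0.0 m³/s; ΣQ_DR = 1277 m³/s.
V = ΣQ_DR · Δt = 1277 × 3600 s = 4.598 × 10^6 m³.
Over A = 99.6 km², depth = V / A = 46.2 mm.

d ≈ 46.2 mm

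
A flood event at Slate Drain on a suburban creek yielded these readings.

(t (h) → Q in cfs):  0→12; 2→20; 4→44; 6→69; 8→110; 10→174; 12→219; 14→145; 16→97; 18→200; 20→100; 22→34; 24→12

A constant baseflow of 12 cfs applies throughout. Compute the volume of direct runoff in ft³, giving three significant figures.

V ≈ 7.78 × 10^6 ft³

Direct-runoff ordinates (Q − Q_b): 0.0, 8.0, 32.0, 57.0, 98.0, 162.0, 207.0, 133.0, 85.0, 188.0, 88.0, 22.0, 0.0 cfs.
ΣQ_DR = 1080 cfs.
With Δt = 2 h = 7200 s, V = ΣQ_DR · Δt = 1080 × 7200 = 7.78 × 10^6 ft³.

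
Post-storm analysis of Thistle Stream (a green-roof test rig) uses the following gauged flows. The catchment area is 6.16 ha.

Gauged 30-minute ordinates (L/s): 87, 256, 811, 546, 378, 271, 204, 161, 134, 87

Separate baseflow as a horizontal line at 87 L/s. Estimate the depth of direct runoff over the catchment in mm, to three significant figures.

Direct runoff: 0.0, 169.0, 724.0, 459.0, 291.0, 184.0, 117.0, 74.0, 47.0, 0.0 L/s; ΣQ_DR = 2065 L/s.
V = ΣQ_DR · Δt = 2065 × 1800 s = 3.717 × 10^6 L.
Over A = 6.16 ha, depth = V / A = 60.3 mm.

d ≈ 60.3 mm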